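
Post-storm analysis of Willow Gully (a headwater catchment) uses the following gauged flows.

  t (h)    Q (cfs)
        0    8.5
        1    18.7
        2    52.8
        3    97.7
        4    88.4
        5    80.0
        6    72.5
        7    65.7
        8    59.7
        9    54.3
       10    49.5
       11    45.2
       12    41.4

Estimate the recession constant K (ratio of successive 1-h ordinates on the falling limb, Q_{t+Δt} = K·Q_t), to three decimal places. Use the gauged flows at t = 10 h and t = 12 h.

K ≈ 0.915

Using the recession-limb readings at t = 10 h and t = 12 h: Q falls from 49.5 to 41.4 cfs over 2 intervals.
K = (Q₂/Q₁)^(1/2) = (41.4/49.5)^(1/2) = 0.915.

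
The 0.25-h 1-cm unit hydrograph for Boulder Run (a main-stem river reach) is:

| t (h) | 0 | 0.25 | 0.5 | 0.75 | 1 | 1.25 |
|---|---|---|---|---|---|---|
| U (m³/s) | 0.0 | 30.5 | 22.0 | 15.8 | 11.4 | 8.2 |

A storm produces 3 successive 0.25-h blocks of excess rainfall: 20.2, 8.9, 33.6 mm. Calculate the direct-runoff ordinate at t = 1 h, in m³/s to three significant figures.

By discrete convolution, Q_j = Σ (P_i / 10 mm) · U_{j−i}.
At t = 1 h (j=4): Q = (20.2/10)·11.4 + (8.9/10)·15.8 + (33.6/10)·22.0 = 111 m³/s.

Q ≈ 111 m³/s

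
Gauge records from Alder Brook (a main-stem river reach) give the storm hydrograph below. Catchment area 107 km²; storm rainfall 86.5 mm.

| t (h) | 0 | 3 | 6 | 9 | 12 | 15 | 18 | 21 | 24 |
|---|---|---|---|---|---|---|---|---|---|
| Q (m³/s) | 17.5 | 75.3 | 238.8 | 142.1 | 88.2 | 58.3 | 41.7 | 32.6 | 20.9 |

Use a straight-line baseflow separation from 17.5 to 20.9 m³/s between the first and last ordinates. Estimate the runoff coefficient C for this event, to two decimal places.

C ≈ 0.63

ΣQ_DR = 542.6 m³/s; V = ΣQ_DR·Δt = 5.860 × 10^6 m³.
Runoff depth d = V / A = 54.77 mm.
C = d / P = 54.77 / 86.5 = 0.63.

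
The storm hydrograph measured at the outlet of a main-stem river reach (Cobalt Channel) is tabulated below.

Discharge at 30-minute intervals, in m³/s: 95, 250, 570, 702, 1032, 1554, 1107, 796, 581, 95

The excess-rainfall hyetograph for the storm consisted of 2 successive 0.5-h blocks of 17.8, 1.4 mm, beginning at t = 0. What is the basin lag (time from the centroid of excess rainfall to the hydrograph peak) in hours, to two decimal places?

Centroid of excess rainfall: t_c = Σ P_i·t̄_i / ΣP_i = 0.2865 h (block centres at 0.25, 0.75 h).
Hydrograph peak occurs at t = 2.5 h, so basin lag t_L = 2.5 − 0.2865 = 2.21 h.

t_L ≈ 2.21 h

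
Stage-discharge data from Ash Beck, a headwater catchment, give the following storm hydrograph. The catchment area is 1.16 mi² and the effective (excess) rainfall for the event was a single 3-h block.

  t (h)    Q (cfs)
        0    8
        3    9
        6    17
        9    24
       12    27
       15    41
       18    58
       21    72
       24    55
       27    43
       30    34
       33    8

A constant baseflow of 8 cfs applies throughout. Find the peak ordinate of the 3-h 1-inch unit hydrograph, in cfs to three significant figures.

U_p ≈ 53.2 cfs

Direct runoff: 0.0, 1.0, 9.0, 16.0, 19.0, 33.0, 50.0, 64.0, 47.0, 35.0, 26.0, 0.0 cfs; ΣQ_DR = 300.0 cfs, peak = 64.0 cfs.
Runoff depth d = ΣQ_DR·Δt / A = 300.0 × 10800 / (1.16 mi²) = 1.202 in.
The 1-inch UH is the DRH scaled by (1 in)/d, so U_p = 64.0 × 1/1.202 = 53.2 cfs.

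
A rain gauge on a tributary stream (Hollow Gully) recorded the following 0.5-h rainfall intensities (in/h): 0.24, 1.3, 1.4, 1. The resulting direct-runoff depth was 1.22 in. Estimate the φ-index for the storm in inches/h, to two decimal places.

Only the 3 blocks with intensity above φ contribute runoff: 1.3, 1.4, 1 in/h.
Σ(I−φ)·Δt = d  ⇒  (1.3+1.4+1 − 3φ)·0.5 = 1.22
φ = (3.700 − 1.22/0.5) / 3 = 0.42 in/h.

φ ≈ 0.42 in/h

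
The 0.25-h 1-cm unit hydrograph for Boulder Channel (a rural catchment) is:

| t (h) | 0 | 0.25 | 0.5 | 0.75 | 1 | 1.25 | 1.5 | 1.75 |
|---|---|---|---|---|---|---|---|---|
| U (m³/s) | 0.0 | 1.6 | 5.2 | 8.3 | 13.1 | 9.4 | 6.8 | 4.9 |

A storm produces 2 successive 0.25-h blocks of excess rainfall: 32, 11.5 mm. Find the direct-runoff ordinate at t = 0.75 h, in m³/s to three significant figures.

By discrete convolution, Q_j = Σ (P_i / 10 mm) · U_{j−i}.
At t = 0.75 h (j=3): Q = (32/10)·8.3 + (11.5/10)·5.2 = 32.5 m³/s.

Q ≈ 32.5 m³/s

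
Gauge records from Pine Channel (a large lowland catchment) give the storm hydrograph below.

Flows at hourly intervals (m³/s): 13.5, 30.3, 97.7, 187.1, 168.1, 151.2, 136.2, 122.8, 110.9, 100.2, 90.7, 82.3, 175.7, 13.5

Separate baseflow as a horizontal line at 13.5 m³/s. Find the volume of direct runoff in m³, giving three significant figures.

V ≈ 4.65 × 10^6 m³

Direct-runoff ordinates (Q − Q_b): 0.0, 16.8, 84.2, 173.6, 154.6, 137.7, 122.7, 109.3, 97.4, 86.7, 77.2, 68.8, 162.2, 0.0 m³/s.
ΣQ_DR = 1291 m³/s.
With Δt = 1 h = 3600 s, V = ΣQ_DR · Δt = 1291 × 3600 = 4.65 × 10^6 m³.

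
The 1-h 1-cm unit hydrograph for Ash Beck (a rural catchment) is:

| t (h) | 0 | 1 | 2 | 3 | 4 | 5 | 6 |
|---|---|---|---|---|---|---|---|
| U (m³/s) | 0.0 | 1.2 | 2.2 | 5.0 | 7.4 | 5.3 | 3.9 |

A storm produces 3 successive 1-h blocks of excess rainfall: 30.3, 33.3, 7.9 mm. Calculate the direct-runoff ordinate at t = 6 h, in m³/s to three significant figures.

By discrete convolution, Q_j = Σ (P_i / 10 mm) · U_{j−i}.
At t = 6 h (j=6): Q = (30.3/10)·3.9 + (33.3/10)·5.3 + (7.9/10)·7.4 = 35.3 m³/s.

Q ≈ 35.3 m³/s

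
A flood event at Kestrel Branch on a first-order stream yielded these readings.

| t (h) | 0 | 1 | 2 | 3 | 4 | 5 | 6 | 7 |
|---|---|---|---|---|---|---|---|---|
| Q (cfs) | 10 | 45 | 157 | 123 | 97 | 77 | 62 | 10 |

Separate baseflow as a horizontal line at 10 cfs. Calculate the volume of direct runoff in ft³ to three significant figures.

V ≈ 1.80 × 10^6 ft³

Direct-runoff ordinates (Q − Q_b): 0.0, 35.0, 147.0, 113.0, 87.0, 67.0, 52.0, 0.0 cfs.
ΣQ_DR = 501.0 cfs.
With Δt = 1 h = 3600 s, V = ΣQ_DR · Δt = 501.0 × 3600 = 1.80 × 10^6 ft³.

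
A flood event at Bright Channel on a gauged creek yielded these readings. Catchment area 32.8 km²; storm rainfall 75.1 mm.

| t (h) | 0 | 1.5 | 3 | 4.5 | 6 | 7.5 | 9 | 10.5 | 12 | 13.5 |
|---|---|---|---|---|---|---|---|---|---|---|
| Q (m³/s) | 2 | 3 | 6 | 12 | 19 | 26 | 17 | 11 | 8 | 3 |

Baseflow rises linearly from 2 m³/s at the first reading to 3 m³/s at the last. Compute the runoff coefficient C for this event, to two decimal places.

ΣQ_DR = 82.00 m³/s; V = ΣQ_DR·Δt = 4.428 × 10^5 m³.
Runoff depth d = V / A = 13.50 mm.
C = d / P = 13.50 / 75.1 = 0.18.

C ≈ 0.18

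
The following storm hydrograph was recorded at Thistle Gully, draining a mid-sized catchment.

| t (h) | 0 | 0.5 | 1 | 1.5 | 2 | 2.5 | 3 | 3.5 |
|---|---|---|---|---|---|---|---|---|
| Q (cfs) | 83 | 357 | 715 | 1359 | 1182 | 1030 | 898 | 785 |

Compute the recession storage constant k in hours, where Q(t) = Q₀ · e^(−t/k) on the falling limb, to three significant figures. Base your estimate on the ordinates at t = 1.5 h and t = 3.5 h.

On the falling limb, Q drops from 1359 to 785 cfs between t = 1.5 h and t = 3.5 h (Δt = 2 h).
k = −Δt / ln(Q₂/Q₁) = −2 / ln(785/1359) = 3.64 h.

k ≈ 3.64 h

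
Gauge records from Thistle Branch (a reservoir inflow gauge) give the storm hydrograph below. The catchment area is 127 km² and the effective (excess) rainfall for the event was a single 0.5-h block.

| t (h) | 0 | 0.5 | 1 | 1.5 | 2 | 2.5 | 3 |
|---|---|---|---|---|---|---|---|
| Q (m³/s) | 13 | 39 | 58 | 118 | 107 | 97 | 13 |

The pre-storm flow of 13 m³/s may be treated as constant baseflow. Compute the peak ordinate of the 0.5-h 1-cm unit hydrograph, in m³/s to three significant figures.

Direct runoff: 0.0, 26.0, 45.0, 105.0, 94.0, 84.0, 0.0 m³/s; ΣQ_DR = 354.0 m³/s, peak = 105.0 m³/s.
Runoff depth d = ΣQ_DR·Δt / A = 354.0 × 1800 / (127 km²) = 5.017 mm.
The 1-cm UH is the DRH scaled by (10 mm)/d, so U_p = 105.0 × 10/5.017 = 209 m³/s.

U_p ≈ 209 m³/s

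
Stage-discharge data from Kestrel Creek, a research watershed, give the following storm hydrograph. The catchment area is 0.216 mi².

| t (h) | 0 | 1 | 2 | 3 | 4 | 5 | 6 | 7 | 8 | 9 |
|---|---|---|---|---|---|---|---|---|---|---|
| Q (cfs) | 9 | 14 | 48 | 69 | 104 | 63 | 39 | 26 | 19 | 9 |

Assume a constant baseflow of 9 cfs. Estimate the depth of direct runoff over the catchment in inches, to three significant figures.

Direct runoff: 0.0, 5.0, 39.0, 60.0, 95.0, 54.0, 30.0, 17.0, 10.0, 0.0 cfs; ΣQ_DR = 310.0 cfs.
V = ΣQ_DR · Δt = 310.0 × 3600 s = 1.116 × 10^6 ft³.
Over A = 0.216 mi², depth = V / A = 2.22 in.

d ≈ 2.22 in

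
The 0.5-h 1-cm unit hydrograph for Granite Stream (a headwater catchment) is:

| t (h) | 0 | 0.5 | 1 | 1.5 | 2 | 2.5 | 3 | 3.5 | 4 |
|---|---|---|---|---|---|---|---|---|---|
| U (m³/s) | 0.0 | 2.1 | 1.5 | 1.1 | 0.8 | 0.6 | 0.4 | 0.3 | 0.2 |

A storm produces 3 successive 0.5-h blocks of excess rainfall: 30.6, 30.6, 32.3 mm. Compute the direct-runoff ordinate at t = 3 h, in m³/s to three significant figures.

By discrete convolution, Q_j = Σ (P_i / 10 mm) · U_{j−i}.
At t = 3 h (j=6): Q = (30.6/10)·0.4 + (30.6/10)·0.6 + (32.3/10)·0.8 = 5.64 m³/s.

Q ≈ 5.64 m³/s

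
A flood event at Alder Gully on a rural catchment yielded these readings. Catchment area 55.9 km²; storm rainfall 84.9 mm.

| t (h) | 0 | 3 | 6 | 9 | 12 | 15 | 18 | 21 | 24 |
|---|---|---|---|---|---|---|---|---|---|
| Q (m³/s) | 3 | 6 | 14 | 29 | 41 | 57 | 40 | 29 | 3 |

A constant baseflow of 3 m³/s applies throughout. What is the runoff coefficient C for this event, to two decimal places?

C ≈ 0.44

ΣQ_DR = 195.0 m³/s; V = ΣQ_DR·Δt = 2.106 × 10^6 m³.
Runoff depth d = V / A = 37.67 mm.
C = d / P = 37.67 / 84.9 = 0.44.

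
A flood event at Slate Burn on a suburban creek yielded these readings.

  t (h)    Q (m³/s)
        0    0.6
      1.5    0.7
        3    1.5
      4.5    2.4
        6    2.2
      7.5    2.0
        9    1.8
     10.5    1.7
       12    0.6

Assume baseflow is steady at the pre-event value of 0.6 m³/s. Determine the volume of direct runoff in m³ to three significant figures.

V ≈ 43700 m³

Direct-runoff ordinates (Q − Q_b): 0.0, 0.1, 0.9, 1.8, 1.6, 1.4, 1.2, 1.1, 0.0 m³/s.
ΣQ_DR = 8.100 m³/s.
With Δt = 1.5 h = 5400 s, V = ΣQ_DR · Δt = 8.100 × 5400 = 43700 m³.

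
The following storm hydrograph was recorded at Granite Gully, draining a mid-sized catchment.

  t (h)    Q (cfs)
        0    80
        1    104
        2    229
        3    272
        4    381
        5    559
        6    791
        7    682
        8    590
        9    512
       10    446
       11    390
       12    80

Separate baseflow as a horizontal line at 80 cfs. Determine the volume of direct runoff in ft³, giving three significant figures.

V ≈ 1.47 × 10^7 ft³

Direct-runoff ordinates (Q − Q_b): 0.0, 24.0, 149.0, 192.0, 301.0, 479.0, 711.0, 602.0, 510.0, 432.0, 366.0, 310.0, 0.0 cfs.
ΣQ_DR = 4076 cfs.
With Δt = 1 h = 3600 s, V = ΣQ_DR · Δt = 4076 × 3600 = 1.47 × 10^7 ft³.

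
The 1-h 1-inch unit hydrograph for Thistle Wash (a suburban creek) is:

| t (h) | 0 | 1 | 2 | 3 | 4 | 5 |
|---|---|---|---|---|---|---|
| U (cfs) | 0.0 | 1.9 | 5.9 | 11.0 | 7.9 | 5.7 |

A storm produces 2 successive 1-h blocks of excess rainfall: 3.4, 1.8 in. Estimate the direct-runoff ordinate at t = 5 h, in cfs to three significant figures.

Q ≈ 33.6 cfs

By discrete convolution, Q_j = Σ (P_i / 1 in) · U_{j−i}.
At t = 5 h (j=5): Q = (3.4/1)·5.7 + (1.8/1)·7.9 = 33.6 cfs.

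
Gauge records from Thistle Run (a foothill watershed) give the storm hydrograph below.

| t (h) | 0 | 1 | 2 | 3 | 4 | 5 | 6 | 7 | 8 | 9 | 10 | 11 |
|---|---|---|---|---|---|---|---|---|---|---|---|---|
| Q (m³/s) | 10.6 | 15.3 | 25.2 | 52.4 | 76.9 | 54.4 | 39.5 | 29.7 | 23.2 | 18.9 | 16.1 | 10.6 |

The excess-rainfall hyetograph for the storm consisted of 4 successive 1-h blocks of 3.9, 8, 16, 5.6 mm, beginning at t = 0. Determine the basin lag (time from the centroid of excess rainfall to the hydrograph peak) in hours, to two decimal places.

t_L ≈ 1.80 h

Centroid of excess rainfall: t_c = Σ P_i·t̄_i / ΣP_i = 2.1955 h (block centres at 0.5, 1.5, 2.5, 3.5 h).
Hydrograph peak occurs at t = 4 h, so basin lag t_L = 4 − 2.1955 = 1.80 h.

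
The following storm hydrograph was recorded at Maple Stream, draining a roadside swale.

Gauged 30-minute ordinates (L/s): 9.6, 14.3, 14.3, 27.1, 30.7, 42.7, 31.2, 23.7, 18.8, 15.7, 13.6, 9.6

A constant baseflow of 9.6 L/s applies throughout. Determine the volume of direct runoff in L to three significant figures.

V ≈ 2.45 × 10^5 L

Direct-runoff ordinates (Q − Q_b): 0.0, 4.7, 4.7, 17.5, 21.1, 33.1, 21.6, 14.1, 9.2, 6.1, 4.0, 0.0 L/s.
ΣQ_DR = 136.1 L/s.
With Δt = 0.5 h = 1800 s, V = ΣQ_DR · Δt = 136.1 × 1800 = 2.45 × 10^5 L.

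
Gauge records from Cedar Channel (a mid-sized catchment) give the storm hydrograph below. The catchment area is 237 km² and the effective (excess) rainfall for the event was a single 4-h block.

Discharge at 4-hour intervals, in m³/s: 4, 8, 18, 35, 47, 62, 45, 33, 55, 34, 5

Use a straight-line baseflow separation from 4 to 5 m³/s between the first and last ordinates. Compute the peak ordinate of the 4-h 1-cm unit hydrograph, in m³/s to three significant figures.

U_p ≈ 31.9 m³/s

Direct runoff: 0.00, 3.90, 13.80, 30.70, 42.60, 57.50, 40.40, 28.30, 50.20, 29.10, 0.00 m³/s; ΣQ_DR = 296.5 m³/s, peak = 57.50 m³/s.
Runoff depth d = ΣQ_DR·Δt / A = 296.5 × 14400 / (237 km²) = 18.02 mm.
The 1-cm UH is the DRH scaled by (10 mm)/d, so U_p = 57.50 × 10/18.02 = 31.9 m³/s.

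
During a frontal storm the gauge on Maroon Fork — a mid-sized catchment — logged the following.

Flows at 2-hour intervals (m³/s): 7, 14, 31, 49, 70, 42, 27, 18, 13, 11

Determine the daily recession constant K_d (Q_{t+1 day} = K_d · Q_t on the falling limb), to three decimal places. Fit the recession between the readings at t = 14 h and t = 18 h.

Between t = 14 h and t = 18 h the flow falls from 18 to 11 m³/s over 2×2 h = 4 h.
Per-interval ratio K = (11/18)^(1/2) = 0.7817; K_d = K^(24/2) = 0.052.

K_d ≈ 0.052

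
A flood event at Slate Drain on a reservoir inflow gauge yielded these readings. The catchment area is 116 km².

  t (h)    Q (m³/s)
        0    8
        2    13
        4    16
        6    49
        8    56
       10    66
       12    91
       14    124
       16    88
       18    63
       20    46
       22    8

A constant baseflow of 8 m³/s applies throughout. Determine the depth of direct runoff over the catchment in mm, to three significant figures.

Direct runoff: 0.0, 5.0, 8.0, 41.0, 48.0, 58.0, 83.0, 116.0, 80.0, 55.0, 38.0, 0.0 m³/s; ΣQ_DR = 532.0 m³/s.
V = ΣQ_DR · Δt = 532.0 × 7200 s = 3.830 × 10^6 m³.
Over A = 116 km², depth = V / A = 33.0 mm.

d ≈ 33.0 mm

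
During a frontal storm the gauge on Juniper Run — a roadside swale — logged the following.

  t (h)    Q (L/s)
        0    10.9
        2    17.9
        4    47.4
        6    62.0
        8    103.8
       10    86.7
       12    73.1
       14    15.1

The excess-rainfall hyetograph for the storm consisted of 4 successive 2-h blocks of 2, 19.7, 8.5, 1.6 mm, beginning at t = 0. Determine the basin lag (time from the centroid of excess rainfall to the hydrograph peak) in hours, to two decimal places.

Centroid of excess rainfall: t_c = Σ P_i·t̄_i / ΣP_i = 3.6101 h (block centres at 1, 3, 5, 7 h).
Hydrograph peak occurs at t = 8 h, so basin lag t_L = 8 − 3.6101 = 4.39 h.

t_L ≈ 4.39 h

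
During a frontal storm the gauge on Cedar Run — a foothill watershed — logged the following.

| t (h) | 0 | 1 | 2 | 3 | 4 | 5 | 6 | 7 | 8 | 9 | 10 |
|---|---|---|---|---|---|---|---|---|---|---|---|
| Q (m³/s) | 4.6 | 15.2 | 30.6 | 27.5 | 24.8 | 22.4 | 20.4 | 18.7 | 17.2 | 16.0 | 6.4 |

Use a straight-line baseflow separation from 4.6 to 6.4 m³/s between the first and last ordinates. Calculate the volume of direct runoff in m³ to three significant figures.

V ≈ 5.16 × 10^5 m³

Direct-runoff ordinates (Q − Q_b): 0.00, 10.42, 25.64, 22.36, 19.48, 16.90, 14.72, 12.84, 11.16, 9.78, 0.00 m³/s.
ΣQ_DR = 143.3 m³/s.
With Δt = 1 h = 3600 s, V = ΣQ_DR · Δt = 143.3 × 3600 = 5.16 × 10^5 m³.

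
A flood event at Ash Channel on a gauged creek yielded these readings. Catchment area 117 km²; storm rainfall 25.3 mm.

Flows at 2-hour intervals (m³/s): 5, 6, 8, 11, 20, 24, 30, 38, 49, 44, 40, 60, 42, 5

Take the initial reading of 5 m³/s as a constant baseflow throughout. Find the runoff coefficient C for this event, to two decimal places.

C ≈ 0.76

ΣQ_DR = 312.0 m³/s; V = ΣQ_DR·Δt = 2.246 × 10^6 m³.
Runoff depth d = V / A = 19.20 mm.
C = d / P = 19.20 / 25.3 = 0.76.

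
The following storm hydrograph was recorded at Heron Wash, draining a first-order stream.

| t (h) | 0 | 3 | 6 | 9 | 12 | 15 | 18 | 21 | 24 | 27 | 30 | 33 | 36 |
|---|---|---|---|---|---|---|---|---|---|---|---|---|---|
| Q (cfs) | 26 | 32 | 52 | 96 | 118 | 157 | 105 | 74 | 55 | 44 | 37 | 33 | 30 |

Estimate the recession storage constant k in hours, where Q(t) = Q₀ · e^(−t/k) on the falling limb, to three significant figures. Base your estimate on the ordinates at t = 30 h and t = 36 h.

On the falling limb, Q drops from 37 to 30 cfs between t = 30 h and t = 36 h (Δt = 6 h).
k = −Δt / ln(Q₂/Q₁) = −6 / ln(30/37) = 28.6 h.

k ≈ 28.6 h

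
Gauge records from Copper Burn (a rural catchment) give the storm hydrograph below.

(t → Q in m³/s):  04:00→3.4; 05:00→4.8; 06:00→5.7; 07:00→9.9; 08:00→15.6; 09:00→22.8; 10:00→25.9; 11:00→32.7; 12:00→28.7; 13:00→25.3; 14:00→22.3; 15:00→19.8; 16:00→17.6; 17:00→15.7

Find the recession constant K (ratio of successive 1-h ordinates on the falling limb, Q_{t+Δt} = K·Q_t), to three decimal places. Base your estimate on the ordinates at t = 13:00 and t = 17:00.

Using the recession-limb readings at t = 13:00 and t = 17:00: Q falls from 25.3 to 15.7 m³/s over 4 intervals.
K = (Q₂/Q₁)^(1/4) = (15.7/25.3)^(1/4) = 0.888.

K ≈ 0.888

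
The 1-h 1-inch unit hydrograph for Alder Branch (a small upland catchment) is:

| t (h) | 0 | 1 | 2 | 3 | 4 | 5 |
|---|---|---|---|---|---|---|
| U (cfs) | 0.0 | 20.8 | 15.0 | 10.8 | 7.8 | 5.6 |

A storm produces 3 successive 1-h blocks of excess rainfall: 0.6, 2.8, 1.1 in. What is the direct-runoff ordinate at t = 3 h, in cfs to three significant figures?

By discrete convolution, Q_j = Σ (P_i / 1 in) · U_{j−i}.
At t = 3 h (j=3): Q = (0.6/1)·10.8 + (2.8/1)·15.0 + (1.1/1)·20.8 = 71.4 cfs.

Q ≈ 71.4 cfs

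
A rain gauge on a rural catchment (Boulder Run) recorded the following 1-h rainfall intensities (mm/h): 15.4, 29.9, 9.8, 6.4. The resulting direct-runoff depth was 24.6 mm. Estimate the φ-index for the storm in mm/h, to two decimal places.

Only the 2 blocks with intensity above φ contribute runoff: 15.4, 29.9 mm/h.
Σ(I−φ)·Δt = d  ⇒  (15.4+29.9 − 2φ)·1 = 24.6
φ = (45.30 − 24.6/1) / 2 = 10.35 mm/h.

φ ≈ 10.35 mm/h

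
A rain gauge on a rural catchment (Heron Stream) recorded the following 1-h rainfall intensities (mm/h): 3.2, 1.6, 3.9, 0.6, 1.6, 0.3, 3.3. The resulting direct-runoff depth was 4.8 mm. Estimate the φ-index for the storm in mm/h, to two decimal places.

Only the 3 blocks with intensity above φ contribute runoff: 3.2, 3.9, 3.3 mm/h.
Σ(I−φ)·Δt = d  ⇒  (3.2+3.9+3.3 − 3φ)·1 = 4.8
φ = (10.40 − 4.8/1) / 3 = 1.87 mm/h.

φ ≈ 1.87 mm/h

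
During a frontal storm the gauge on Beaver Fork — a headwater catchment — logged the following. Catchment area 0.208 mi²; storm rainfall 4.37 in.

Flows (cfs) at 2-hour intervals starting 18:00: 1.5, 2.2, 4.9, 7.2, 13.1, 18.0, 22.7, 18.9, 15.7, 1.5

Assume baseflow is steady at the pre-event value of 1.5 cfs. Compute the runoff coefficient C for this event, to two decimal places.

C ≈ 0.31

ΣQ_DR = 90.70 cfs; V = ΣQ_DR·Δt = 6.530 × 10^5 ft³.
Runoff depth d = V / A = 1.351 in.
C = d / P = 1.351 / 4.37 = 0.31.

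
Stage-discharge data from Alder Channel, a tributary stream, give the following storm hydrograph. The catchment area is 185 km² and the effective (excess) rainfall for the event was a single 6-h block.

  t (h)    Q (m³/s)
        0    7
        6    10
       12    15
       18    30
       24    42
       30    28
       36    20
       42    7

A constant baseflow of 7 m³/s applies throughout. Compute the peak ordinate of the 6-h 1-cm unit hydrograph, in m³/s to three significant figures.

Direct runoff: 0.0, 3.0, 8.0, 23.0, 35.0, 21.0, 13.0, 0.0 m³/s; ΣQ_DR = 103.0 m³/s, peak = 35.0 m³/s.
Runoff depth d = ΣQ_DR·Δt / A = 103.0 × 21600 / (185 km²) = 12.03 mm.
The 1-cm UH is the DRH scaled by (10 mm)/d, so U_p = 35.0 × 10/12.03 = 29.1 m³/s.

U_p ≈ 29.1 m³/s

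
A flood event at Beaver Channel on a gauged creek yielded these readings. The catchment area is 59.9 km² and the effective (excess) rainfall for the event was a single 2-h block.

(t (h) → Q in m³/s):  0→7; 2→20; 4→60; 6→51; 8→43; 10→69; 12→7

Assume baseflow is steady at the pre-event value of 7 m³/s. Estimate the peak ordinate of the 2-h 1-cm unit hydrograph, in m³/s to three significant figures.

Direct runoff: 0.0, 13.0, 53.0, 44.0, 36.0, 62.0, 0.0 m³/s; ΣQ_DR = 208.0 m³/s, peak = 62.0 m³/s.
Runoff depth d = ΣQ_DR·Δt / A = 208.0 × 7200 / (59.9 km²) = 25.00 mm.
The 1-cm UH is the DRH scaled by (10 mm)/d, so U_p = 62.0 × 10/25.00 = 24.8 m³/s.

U_p ≈ 24.8 m³/s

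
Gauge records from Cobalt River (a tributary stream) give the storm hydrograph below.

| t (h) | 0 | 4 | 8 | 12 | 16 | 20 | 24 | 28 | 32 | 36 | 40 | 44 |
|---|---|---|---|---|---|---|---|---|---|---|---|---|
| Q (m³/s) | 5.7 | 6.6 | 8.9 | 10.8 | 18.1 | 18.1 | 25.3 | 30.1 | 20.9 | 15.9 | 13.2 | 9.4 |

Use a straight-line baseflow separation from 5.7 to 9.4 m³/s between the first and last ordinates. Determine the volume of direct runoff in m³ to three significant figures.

Direct-runoff ordinates (Q − Q_b): 0.00, 0.56, 2.53, 4.09, 11.05, 10.72, 17.58, 22.05, 12.51, 7.17, 4.14, 0.00 m³/s.
ΣQ_DR = 92.40 m³/s.
With Δt = 4 h = 14400 s, V = ΣQ_DR · Δt = 92.40 × 14400 = 1.33 × 10^6 m³.

V ≈ 1.33 × 10^6 m³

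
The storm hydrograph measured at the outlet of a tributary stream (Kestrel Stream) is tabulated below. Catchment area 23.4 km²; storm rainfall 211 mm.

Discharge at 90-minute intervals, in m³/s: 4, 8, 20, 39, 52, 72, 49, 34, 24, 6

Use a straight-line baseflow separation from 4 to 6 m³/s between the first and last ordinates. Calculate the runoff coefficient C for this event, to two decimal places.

ΣQ_DR = 258.0 m³/s; V = ΣQ_DR·Δt = 1.393 × 10^6 m³.
Runoff depth d = V / A = 59.54 mm.
C = d / P = 59.54 / 211 = 0.28.

C ≈ 0.28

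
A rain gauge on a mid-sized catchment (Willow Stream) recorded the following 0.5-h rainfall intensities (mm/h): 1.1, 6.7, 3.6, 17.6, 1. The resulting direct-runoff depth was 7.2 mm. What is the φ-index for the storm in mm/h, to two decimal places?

Only the 2 blocks with intensity above φ contribute runoff: 6.7, 17.6 mm/h.
Σ(I−φ)·Δt = d  ⇒  (6.7+17.6 − 2φ)·0.5 = 7.2
φ = (24.30 − 7.2/0.5) / 2 = 4.95 mm/h.

φ ≈ 4.95 mm/h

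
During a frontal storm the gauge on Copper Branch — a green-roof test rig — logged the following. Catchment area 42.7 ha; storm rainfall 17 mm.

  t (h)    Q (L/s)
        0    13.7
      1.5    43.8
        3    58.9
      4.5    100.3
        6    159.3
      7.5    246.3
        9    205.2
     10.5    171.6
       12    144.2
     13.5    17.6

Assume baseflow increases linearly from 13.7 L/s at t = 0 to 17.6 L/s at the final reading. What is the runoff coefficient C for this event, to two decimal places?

C ≈ 0.75

ΣQ_DR = 1004 L/s; V = ΣQ_DR·Δt = 5.424 × 10^6 L.
Runoff depth d = V / A = 12.70 mm.
C = d / P = 12.70 / 17 = 0.75.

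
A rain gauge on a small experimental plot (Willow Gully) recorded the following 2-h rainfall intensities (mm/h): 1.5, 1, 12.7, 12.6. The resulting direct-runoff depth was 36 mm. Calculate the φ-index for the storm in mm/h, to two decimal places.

Only the 2 blocks with intensity above φ contribute runoff: 12.7, 12.6 mm/h.
Σ(I−φ)·Δt = d  ⇒  (12.7+12.6 − 2φ)·2 = 36
φ = (25.30 − 36/2) / 2 = 3.65 mm/h.

φ ≈ 3.65 mm/h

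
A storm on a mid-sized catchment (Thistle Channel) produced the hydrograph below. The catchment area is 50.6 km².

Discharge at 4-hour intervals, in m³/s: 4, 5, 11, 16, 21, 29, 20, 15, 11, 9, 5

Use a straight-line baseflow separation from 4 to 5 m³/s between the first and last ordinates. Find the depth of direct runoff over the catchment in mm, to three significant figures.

d ≈ 27.5 mm

Direct runoff: 0.00, 0.90, 6.80, 11.70, 16.60, 24.50, 15.40, 10.30, 6.20, 4.10, 0.00 m³/s; ΣQ_DR = 96.50 m³/s.
V = ΣQ_DR · Δt = 96.50 × 14400 s = 1.390 × 10^6 m³.
Over A = 50.6 km², depth = V / A = 27.5 mm.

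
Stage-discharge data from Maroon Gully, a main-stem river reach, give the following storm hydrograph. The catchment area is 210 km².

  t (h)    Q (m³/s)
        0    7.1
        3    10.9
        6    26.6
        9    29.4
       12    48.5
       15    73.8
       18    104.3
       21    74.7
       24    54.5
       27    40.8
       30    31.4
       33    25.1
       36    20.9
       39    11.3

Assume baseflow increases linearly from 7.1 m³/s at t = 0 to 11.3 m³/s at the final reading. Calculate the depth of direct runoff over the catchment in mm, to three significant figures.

Direct runoff: 0.00, 3.48, 18.85, 21.33, 40.11, 65.08, 95.26, 65.34, 44.82, 30.79, 21.07, 14.45, 9.92, 0.00 m³/s; ΣQ_DR = 430.5 m³/s.
V = ΣQ_DR · Δt = 430.5 × 10800 s = 4.649 × 10^6 m³.
Over A = 210 km², depth = V / A = 22.1 mm.

d ≈ 22.1 mm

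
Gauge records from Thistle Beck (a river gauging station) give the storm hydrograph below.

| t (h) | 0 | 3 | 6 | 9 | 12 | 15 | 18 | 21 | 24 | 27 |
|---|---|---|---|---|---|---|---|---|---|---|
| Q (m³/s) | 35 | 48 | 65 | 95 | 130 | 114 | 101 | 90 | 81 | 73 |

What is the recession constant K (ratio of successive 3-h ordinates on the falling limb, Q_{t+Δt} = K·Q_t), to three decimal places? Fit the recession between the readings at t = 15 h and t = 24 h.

K ≈ 0.892

Using the recession-limb readings at t = 15 h and t = 24 h: Q falls from 114 to 81 m³/s over 3 intervals.
K = (Q₂/Q₁)^(1/3) = (81/114)^(1/3) = 0.892.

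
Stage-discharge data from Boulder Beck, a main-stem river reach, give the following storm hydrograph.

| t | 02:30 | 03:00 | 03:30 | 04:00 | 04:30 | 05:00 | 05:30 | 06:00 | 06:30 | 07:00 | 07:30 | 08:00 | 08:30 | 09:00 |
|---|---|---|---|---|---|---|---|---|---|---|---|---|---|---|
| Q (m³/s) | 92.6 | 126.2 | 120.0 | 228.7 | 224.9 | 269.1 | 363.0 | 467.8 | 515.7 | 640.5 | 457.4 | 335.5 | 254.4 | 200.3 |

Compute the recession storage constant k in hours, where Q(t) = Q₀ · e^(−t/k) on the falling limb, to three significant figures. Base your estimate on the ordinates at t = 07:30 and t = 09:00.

On the falling limb, Q drops from 457.4 to 200.3 m³/s between t = 07:30 and t = 09:00 (Δt = 1.5 h).
k = −Δt / ln(Q₂/Q₁) = −1.5 / ln(200.3/457.4) = 1.82 h.

k ≈ 1.82 h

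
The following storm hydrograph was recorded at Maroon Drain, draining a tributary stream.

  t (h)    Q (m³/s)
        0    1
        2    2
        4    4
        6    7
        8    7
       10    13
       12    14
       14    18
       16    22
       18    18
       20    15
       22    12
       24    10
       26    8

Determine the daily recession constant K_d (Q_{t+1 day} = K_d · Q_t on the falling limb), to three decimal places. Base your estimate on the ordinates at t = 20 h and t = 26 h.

Between t = 20 h and t = 26 h the flow falls from 15 to 8 m³/s over 3×2 h = 6 h.
Per-interval ratio K = (8/15)^(1/3) = 0.8110; K_d = K^(24/2) = 0.081.

K_d ≈ 0.081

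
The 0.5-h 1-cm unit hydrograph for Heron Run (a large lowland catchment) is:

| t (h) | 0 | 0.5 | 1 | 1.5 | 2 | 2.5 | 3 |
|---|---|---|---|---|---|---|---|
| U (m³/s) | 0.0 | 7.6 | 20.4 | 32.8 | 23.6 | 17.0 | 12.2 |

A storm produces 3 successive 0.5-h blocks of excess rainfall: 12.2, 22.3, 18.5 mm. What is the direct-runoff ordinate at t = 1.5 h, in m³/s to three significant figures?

By discrete convolution, Q_j = Σ (P_i / 10 mm) · U_{j−i}.
At t = 1.5 h (j=3): Q = (12.2/10)·32.8 + (22.3/10)·20.4 + (18.5/10)·7.6 = 99.6 m³/s.

Q ≈ 99.6 m³/s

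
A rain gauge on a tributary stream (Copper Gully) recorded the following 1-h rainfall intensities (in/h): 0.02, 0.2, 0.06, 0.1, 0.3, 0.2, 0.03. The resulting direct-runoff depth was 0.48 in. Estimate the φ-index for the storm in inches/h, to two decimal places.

φ ≈ 0.08 in/h

Only the 4 blocks with intensity above φ contribute runoff: 0.2, 0.1, 0.3, 0.2 in/h.
Σ(I−φ)·Δt = d  ⇒  (0.2+0.1+0.3+0.2 − 4φ)·1 = 0.48
φ = (0.8000 − 0.48/1) / 4 = 0.08 in/h.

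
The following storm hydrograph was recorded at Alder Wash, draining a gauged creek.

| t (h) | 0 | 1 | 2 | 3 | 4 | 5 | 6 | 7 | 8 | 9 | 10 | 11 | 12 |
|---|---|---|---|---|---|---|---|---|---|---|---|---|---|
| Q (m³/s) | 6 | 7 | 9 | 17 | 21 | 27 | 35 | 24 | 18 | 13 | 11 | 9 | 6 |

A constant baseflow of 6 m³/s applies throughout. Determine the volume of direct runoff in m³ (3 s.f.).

Direct-runoff ordinates (Q − Q_b): 0.0, 1.0, 3.0, 11.0, 15.0, 21.0, 29.0, 18.0, 12.0, 7.0, 5.0, 3.0, 0.0 m³/s.
ΣQ_DR = 125.0 m³/s.
With Δt = 1 h = 3600 s, V = ΣQ_DR · Δt = 125.0 × 3600 = 4.50 × 10^5 m³.

V ≈ 4.50 × 10^5 m³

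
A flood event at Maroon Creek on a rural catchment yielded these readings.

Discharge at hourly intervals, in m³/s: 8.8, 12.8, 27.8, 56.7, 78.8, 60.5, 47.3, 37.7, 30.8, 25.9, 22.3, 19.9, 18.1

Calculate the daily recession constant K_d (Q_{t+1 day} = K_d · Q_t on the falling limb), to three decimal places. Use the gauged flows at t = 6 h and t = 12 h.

K_d ≈ 0.021

Between t = 6 h and t = 12 h the flow falls from 47.3 to 18.1 m³/s over 6×1 h = 6 h.
Per-interval ratio K = (18.1/47.3)^(1/6) = 0.8521; K_d = K^(24/1) = 0.021.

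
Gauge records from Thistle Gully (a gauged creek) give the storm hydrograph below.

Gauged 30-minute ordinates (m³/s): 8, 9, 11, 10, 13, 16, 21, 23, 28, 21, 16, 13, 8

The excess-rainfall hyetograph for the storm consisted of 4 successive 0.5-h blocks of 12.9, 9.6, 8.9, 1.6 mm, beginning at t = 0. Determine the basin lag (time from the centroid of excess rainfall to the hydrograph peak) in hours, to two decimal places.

t_L ≈ 3.26 h

Centroid of excess rainfall: t_c = Σ P_i·t̄_i / ΣP_i = 0.7379 h (block centres at 0.25, 0.75, 1.25, 1.75 h).
Hydrograph peak occurs at t = 4 h, so basin lag t_L = 4 − 0.7379 = 3.26 h.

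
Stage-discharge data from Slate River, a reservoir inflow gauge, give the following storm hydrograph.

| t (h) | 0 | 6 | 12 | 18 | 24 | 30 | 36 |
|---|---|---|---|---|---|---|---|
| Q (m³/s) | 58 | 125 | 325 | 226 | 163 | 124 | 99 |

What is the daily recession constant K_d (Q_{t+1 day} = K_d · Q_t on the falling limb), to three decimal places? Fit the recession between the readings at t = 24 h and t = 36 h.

Between t = 24 h and t = 36 h the flow falls from 163 to 99 m³/s over 2×6 h = 12 h.
Per-interval ratio K = (99/163)^(1/2) = 0.7793; K_d = K^(24/6) = 0.369.

K_d ≈ 0.369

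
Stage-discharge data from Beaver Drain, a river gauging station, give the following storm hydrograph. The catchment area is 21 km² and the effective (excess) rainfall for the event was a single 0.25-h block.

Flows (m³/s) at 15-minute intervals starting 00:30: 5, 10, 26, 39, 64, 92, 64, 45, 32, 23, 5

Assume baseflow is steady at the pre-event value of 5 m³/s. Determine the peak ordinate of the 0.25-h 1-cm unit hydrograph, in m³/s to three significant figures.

Direct runoff: 0.0, 5.0, 21.0, 34.0, 59.0, 87.0, 59.0, 40.0, 27.0, 18.0, 0.0 m³/s; ΣQ_DR = 350.0 m³/s, peak = 87.0 m³/s.
Runoff depth d = ΣQ_DR·Δt / A = 350.0 × 900 / (21 km²) = 15.00 mm.
The 1-cm UH is the DRH scaled by (10 mm)/d, so U_p = 87.0 × 10/15.00 = 58.0 m³/s.

U_p ≈ 58.0 m³/s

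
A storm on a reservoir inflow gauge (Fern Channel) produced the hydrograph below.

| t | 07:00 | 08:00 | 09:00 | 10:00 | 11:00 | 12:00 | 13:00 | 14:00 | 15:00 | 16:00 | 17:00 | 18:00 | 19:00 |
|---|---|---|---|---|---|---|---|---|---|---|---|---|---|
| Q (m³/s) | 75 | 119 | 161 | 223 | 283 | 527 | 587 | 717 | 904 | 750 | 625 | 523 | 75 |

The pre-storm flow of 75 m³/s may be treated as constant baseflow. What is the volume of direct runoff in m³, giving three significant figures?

V ≈ 1.65 × 10^7 m³

Direct-runoff ordinates (Q − Q_b): 0.0, 44.0, 86.0, 148.0, 208.0, 452.0, 512.0, 642.0, 829.0, 675.0, 550.0, 448.0, 0.0 m³/s.
ΣQ_DR = 4594 m³/s.
With Δt = 1 h = 3600 s, V = ΣQ_DR · Δt = 4594 × 3600 = 1.65 × 10^7 m³.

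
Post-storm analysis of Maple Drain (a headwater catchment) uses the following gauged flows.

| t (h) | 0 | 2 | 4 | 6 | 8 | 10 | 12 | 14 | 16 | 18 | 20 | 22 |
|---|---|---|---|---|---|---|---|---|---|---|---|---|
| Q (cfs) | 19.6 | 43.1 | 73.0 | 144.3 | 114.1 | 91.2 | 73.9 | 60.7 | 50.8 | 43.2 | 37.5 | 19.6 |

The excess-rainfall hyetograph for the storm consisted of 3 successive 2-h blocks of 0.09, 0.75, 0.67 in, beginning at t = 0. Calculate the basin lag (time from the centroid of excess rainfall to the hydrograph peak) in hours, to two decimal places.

Centroid of excess rainfall: t_c = Σ P_i·t̄_i / ΣP_i = 3.7682 h (block centres at 1, 3, 5 h).
Hydrograph peak occurs at t = 6 h, so basin lag t_L = 6 − 3.7682 = 2.23 h.

t_L ≈ 2.23 h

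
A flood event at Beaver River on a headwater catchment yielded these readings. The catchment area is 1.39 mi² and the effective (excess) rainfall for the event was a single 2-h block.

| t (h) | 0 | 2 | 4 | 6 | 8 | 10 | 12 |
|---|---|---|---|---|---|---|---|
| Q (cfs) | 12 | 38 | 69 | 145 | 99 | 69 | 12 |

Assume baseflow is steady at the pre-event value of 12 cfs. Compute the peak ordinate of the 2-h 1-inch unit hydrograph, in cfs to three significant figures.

Direct runoff: 0.0, 26.0, 57.0, 133.0, 87.0, 57.0, 0.0 cfs; ΣQ_DR = 360.0 cfs, peak = 133.0 cfs.
Runoff depth d = ΣQ_DR·Δt / A = 360.0 × 7200 / (1.39 mi²) = 0.8027 in.
The 1-inch UH is the DRH scaled by (1 in)/d, so U_p = 133.0 × 1/0.8027 = 166 cfs.

U_p ≈ 166 cfs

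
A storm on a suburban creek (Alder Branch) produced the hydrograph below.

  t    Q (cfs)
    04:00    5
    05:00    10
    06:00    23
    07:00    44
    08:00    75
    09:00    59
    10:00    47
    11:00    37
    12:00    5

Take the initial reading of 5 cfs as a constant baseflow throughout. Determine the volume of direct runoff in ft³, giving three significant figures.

Direct-runoff ordinates (Q − Q_b): 0.0, 5.0, 18.0, 39.0, 70.0, 54.0, 42.0, 32.0, 0.0 cfs.
ΣQ_DR = 260.0 cfs.
With Δt = 1 h = 3600 s, V = ΣQ_DR · Δt = 260.0 × 3600 = 9.36 × 10^5 ft³.

V ≈ 9.36 × 10^5 ft³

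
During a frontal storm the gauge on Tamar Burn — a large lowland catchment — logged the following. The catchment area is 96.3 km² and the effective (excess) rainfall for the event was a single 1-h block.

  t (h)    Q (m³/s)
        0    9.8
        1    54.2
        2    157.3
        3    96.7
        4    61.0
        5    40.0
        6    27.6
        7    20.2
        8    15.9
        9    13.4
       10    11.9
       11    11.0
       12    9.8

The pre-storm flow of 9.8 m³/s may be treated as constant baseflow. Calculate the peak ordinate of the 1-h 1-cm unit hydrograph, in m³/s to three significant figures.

U_p ≈ 98.3 m³/s

Direct runoff: 0.0, 44.4, 147.5, 86.9, 51.2, 30.2, 17.8, 10.4, 6.1, 3.6, 2.1, 1.2, 0.0 m³/s; ΣQ_DR = 401.4 m³/s, peak = 147.5 m³/s.
Runoff depth d = ΣQ_DR·Δt / A = 401.4 × 3600 / (96.3 km²) = 15.01 mm.
The 1-cm UH is the DRH scaled by (10 mm)/d, so U_p = 147.5 × 10/15.01 = 98.3 m³/s.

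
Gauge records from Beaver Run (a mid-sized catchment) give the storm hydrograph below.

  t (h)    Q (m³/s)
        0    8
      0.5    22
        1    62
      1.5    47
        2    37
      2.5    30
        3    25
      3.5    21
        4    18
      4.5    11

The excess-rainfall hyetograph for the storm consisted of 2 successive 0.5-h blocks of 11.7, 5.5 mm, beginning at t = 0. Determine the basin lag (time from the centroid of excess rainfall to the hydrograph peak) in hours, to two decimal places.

t_L ≈ 0.59 h

Centroid of excess rainfall: t_c = Σ P_i·t̄_i / ΣP_i = 0.4099 h (block centres at 0.25, 0.75 h).
Hydrograph peak occurs at t = 1 h, so basin lag t_L = 1 − 0.4099 = 0.59 h.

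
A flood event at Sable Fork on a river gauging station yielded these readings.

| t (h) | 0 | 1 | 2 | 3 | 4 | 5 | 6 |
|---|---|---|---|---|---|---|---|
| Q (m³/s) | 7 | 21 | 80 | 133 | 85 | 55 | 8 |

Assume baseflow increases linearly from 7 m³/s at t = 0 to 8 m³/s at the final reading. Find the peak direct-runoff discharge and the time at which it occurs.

Q_p = 125.50 m³/s at t = 3 h

Subtracting baseflow gives direct-runoff ordinates: 0.00, 13.83, 72.67, 125.50, 77.33, 47.17, 0.00 m³/s.
The maximum is 125.50 m³/s, occurring at the reading for t = 3 h.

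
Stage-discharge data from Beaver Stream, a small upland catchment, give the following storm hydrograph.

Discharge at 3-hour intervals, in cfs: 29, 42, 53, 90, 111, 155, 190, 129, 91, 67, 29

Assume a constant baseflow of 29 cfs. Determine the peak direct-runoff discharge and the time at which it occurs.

Subtracting baseflow gives direct-runoff ordinates: 0.0, 13.0, 24.0, 61.0, 82.0, 126.0, 161.0, 100.0, 62.0, 38.0, 0.0 cfs.
The maximum is 161.0 cfs, occurring at the reading for t = 18 h.

Q_p = 161.0 cfs at t = 18 h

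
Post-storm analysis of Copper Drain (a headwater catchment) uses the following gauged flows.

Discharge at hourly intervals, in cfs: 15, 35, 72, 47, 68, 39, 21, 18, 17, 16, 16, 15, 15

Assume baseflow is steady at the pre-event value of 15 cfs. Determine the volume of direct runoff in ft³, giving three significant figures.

V ≈ 7.16 × 10^5 ft³

Direct-runoff ordinates (Q − Q_b): 0.0, 20.0, 57.0, 32.0, 53.0, 24.0, 6.0, 3.0, 2.0, 1.0, 1.0, 0.0, 0.0 cfs.
ΣQ_DR = 199.0 cfs.
With Δt = 1 h = 3600 s, V = ΣQ_DR · Δt = 199.0 × 3600 = 7.16 × 10^5 ft³.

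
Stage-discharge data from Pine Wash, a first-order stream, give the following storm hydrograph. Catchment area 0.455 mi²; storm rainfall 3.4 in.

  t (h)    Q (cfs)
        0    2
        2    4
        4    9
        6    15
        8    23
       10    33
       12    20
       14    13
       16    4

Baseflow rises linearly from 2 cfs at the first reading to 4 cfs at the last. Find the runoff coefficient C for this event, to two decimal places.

ΣQ_DR = 96.00 cfs; V = ΣQ_DR·Δt = 6.912 × 10^5 ft³.
Runoff depth d = V / A = 0.6539 in.
C = d / P = 0.6539 / 3.4 = 0.19.

C ≈ 0.19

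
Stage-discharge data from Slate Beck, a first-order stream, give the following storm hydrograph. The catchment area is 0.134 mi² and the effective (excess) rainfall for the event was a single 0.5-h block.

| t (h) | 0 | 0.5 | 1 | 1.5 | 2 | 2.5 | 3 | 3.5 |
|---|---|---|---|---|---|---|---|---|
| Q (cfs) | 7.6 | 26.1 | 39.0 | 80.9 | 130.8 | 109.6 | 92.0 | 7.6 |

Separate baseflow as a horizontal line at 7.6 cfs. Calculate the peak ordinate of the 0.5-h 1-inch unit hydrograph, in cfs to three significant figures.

Direct runoff: 0.0, 18.5, 31.4, 73.3, 123.2, 102.0, 84.4, 0.0 cfs; ΣQ_DR = 432.8 cfs, peak = 123.2 cfs.
Runoff depth d = ΣQ_DR·Δt / A = 432.8 × 1800 / (0.134 mi²) = 2.502 in.
The 1-inch UH is the DRH scaled by (1 in)/d, so U_p = 123.2 × 1/2.502 = 49.2 cfs.

U_p ≈ 49.2 cfs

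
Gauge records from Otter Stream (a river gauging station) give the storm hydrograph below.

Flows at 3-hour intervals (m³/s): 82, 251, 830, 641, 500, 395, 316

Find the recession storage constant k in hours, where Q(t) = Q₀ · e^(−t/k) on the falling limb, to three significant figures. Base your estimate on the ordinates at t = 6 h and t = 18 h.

On the falling limb, Q drops from 830 to 316 m³/s between t = 6 h and t = 18 h (Δt = 12 h).
k = −Δt / ln(Q₂/Q₁) = −12 / ln(316/830) = 12.4 h.

k ≈ 12.4 h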